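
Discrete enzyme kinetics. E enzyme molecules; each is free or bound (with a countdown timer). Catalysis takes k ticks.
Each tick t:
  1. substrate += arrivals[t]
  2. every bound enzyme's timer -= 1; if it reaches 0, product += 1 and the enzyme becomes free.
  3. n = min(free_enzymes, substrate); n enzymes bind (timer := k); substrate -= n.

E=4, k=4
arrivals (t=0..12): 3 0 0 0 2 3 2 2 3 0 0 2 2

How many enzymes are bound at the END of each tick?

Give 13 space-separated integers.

Answer: 3 3 3 3 2 4 4 4 4 4 4 4 4

Derivation:
t=0: arr=3 -> substrate=0 bound=3 product=0
t=1: arr=0 -> substrate=0 bound=3 product=0
t=2: arr=0 -> substrate=0 bound=3 product=0
t=3: arr=0 -> substrate=0 bound=3 product=0
t=4: arr=2 -> substrate=0 bound=2 product=3
t=5: arr=3 -> substrate=1 bound=4 product=3
t=6: arr=2 -> substrate=3 bound=4 product=3
t=7: arr=2 -> substrate=5 bound=4 product=3
t=8: arr=3 -> substrate=6 bound=4 product=5
t=9: arr=0 -> substrate=4 bound=4 product=7
t=10: arr=0 -> substrate=4 bound=4 product=7
t=11: arr=2 -> substrate=6 bound=4 product=7
t=12: arr=2 -> substrate=6 bound=4 product=9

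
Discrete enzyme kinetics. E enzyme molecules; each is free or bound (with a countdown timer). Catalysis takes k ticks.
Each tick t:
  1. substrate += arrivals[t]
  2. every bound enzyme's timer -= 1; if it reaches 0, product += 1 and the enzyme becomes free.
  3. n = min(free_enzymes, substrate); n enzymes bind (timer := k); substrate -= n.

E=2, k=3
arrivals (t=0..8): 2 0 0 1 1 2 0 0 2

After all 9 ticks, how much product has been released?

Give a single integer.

Answer: 4

Derivation:
t=0: arr=2 -> substrate=0 bound=2 product=0
t=1: arr=0 -> substrate=0 bound=2 product=0
t=2: arr=0 -> substrate=0 bound=2 product=0
t=3: arr=1 -> substrate=0 bound=1 product=2
t=4: arr=1 -> substrate=0 bound=2 product=2
t=5: arr=2 -> substrate=2 bound=2 product=2
t=6: arr=0 -> substrate=1 bound=2 product=3
t=7: arr=0 -> substrate=0 bound=2 product=4
t=8: arr=2 -> substrate=2 bound=2 product=4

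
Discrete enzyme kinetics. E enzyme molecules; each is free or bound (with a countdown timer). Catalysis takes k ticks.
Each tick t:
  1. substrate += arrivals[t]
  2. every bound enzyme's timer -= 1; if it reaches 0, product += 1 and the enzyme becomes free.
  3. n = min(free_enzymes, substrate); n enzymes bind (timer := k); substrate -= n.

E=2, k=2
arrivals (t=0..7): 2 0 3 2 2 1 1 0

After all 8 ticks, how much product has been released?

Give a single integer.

t=0: arr=2 -> substrate=0 bound=2 product=0
t=1: arr=0 -> substrate=0 bound=2 product=0
t=2: arr=3 -> substrate=1 bound=2 product=2
t=3: arr=2 -> substrate=3 bound=2 product=2
t=4: arr=2 -> substrate=3 bound=2 product=4
t=5: arr=1 -> substrate=4 bound=2 product=4
t=6: arr=1 -> substrate=3 bound=2 product=6
t=7: arr=0 -> substrate=3 bound=2 product=6

Answer: 6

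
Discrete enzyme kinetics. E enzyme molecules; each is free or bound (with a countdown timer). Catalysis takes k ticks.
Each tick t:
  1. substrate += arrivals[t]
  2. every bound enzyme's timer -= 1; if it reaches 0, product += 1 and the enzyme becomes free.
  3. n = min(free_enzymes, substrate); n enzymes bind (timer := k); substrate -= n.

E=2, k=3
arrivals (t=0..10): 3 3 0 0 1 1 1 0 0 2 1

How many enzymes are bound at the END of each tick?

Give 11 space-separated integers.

t=0: arr=3 -> substrate=1 bound=2 product=0
t=1: arr=3 -> substrate=4 bound=2 product=0
t=2: arr=0 -> substrate=4 bound=2 product=0
t=3: arr=0 -> substrate=2 bound=2 product=2
t=4: arr=1 -> substrate=3 bound=2 product=2
t=5: arr=1 -> substrate=4 bound=2 product=2
t=6: arr=1 -> substrate=3 bound=2 product=4
t=7: arr=0 -> substrate=3 bound=2 product=4
t=8: arr=0 -> substrate=3 bound=2 product=4
t=9: arr=2 -> substrate=3 bound=2 product=6
t=10: arr=1 -> substrate=4 bound=2 product=6

Answer: 2 2 2 2 2 2 2 2 2 2 2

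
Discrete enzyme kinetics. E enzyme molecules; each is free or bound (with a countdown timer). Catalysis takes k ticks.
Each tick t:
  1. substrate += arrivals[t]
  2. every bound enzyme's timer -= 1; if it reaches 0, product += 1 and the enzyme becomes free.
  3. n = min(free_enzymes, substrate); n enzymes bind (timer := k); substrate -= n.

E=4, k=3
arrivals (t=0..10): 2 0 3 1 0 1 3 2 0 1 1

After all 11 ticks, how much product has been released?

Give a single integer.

t=0: arr=2 -> substrate=0 bound=2 product=0
t=1: arr=0 -> substrate=0 bound=2 product=0
t=2: arr=3 -> substrate=1 bound=4 product=0
t=3: arr=1 -> substrate=0 bound=4 product=2
t=4: arr=0 -> substrate=0 bound=4 product=2
t=5: arr=1 -> substrate=0 bound=3 product=4
t=6: arr=3 -> substrate=0 bound=4 product=6
t=7: arr=2 -> substrate=2 bound=4 product=6
t=8: arr=0 -> substrate=1 bound=4 product=7
t=9: arr=1 -> substrate=0 bound=3 product=10
t=10: arr=1 -> substrate=0 bound=4 product=10

Answer: 10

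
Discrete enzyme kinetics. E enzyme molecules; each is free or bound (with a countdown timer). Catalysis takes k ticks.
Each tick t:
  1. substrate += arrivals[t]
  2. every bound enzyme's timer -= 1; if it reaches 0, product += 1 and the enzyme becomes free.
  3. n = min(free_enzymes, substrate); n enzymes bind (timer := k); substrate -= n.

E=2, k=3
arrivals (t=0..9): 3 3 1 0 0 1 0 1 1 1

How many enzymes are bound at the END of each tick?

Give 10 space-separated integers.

t=0: arr=3 -> substrate=1 bound=2 product=0
t=1: arr=3 -> substrate=4 bound=2 product=0
t=2: arr=1 -> substrate=5 bound=2 product=0
t=3: arr=0 -> substrate=3 bound=2 product=2
t=4: arr=0 -> substrate=3 bound=2 product=2
t=5: arr=1 -> substrate=4 bound=2 product=2
t=6: arr=0 -> substrate=2 bound=2 product=4
t=7: arr=1 -> substrate=3 bound=2 product=4
t=8: arr=1 -> substrate=4 bound=2 product=4
t=9: arr=1 -> substrate=3 bound=2 product=6

Answer: 2 2 2 2 2 2 2 2 2 2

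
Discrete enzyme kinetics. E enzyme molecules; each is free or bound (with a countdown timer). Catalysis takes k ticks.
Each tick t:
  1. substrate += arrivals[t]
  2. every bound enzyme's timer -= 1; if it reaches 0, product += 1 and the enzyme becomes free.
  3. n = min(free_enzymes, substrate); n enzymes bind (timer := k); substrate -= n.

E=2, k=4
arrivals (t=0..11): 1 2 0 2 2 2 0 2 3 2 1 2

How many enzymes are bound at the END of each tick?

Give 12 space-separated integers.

t=0: arr=1 -> substrate=0 bound=1 product=0
t=1: arr=2 -> substrate=1 bound=2 product=0
t=2: arr=0 -> substrate=1 bound=2 product=0
t=3: arr=2 -> substrate=3 bound=2 product=0
t=4: arr=2 -> substrate=4 bound=2 product=1
t=5: arr=2 -> substrate=5 bound=2 product=2
t=6: arr=0 -> substrate=5 bound=2 product=2
t=7: arr=2 -> substrate=7 bound=2 product=2
t=8: arr=3 -> substrate=9 bound=2 product=3
t=9: arr=2 -> substrate=10 bound=2 product=4
t=10: arr=1 -> substrate=11 bound=2 product=4
t=11: arr=2 -> substrate=13 bound=2 product=4

Answer: 1 2 2 2 2 2 2 2 2 2 2 2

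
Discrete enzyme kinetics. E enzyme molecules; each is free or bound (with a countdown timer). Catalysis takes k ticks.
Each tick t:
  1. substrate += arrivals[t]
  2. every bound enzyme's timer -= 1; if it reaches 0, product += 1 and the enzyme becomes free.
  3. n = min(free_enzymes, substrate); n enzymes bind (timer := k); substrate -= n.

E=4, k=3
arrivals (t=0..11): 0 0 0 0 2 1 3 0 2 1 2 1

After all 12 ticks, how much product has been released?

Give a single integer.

t=0: arr=0 -> substrate=0 bound=0 product=0
t=1: arr=0 -> substrate=0 bound=0 product=0
t=2: arr=0 -> substrate=0 bound=0 product=0
t=3: arr=0 -> substrate=0 bound=0 product=0
t=4: arr=2 -> substrate=0 bound=2 product=0
t=5: arr=1 -> substrate=0 bound=3 product=0
t=6: arr=3 -> substrate=2 bound=4 product=0
t=7: arr=0 -> substrate=0 bound=4 product=2
t=8: arr=2 -> substrate=1 bound=4 product=3
t=9: arr=1 -> substrate=1 bound=4 product=4
t=10: arr=2 -> substrate=1 bound=4 product=6
t=11: arr=1 -> substrate=1 bound=4 product=7

Answer: 7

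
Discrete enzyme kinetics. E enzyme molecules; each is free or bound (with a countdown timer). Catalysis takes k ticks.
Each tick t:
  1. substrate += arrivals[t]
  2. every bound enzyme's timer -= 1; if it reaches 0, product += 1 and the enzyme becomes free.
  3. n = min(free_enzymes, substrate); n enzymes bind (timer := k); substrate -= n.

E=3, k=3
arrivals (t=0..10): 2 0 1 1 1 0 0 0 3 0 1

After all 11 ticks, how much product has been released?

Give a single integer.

t=0: arr=2 -> substrate=0 bound=2 product=0
t=1: arr=0 -> substrate=0 bound=2 product=0
t=2: arr=1 -> substrate=0 bound=3 product=0
t=3: arr=1 -> substrate=0 bound=2 product=2
t=4: arr=1 -> substrate=0 bound=3 product=2
t=5: arr=0 -> substrate=0 bound=2 product=3
t=6: arr=0 -> substrate=0 bound=1 product=4
t=7: arr=0 -> substrate=0 bound=0 product=5
t=8: arr=3 -> substrate=0 bound=3 product=5
t=9: arr=0 -> substrate=0 bound=3 product=5
t=10: arr=1 -> substrate=1 bound=3 product=5

Answer: 5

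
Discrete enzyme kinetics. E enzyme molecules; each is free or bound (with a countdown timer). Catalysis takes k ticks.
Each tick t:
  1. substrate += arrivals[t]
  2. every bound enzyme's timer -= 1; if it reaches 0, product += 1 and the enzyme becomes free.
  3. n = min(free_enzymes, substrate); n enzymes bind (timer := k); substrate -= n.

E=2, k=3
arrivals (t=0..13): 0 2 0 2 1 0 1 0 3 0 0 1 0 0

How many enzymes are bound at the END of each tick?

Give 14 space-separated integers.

t=0: arr=0 -> substrate=0 bound=0 product=0
t=1: arr=2 -> substrate=0 bound=2 product=0
t=2: arr=0 -> substrate=0 bound=2 product=0
t=3: arr=2 -> substrate=2 bound=2 product=0
t=4: arr=1 -> substrate=1 bound=2 product=2
t=5: arr=0 -> substrate=1 bound=2 product=2
t=6: arr=1 -> substrate=2 bound=2 product=2
t=7: arr=0 -> substrate=0 bound=2 product=4
t=8: arr=3 -> substrate=3 bound=2 product=4
t=9: arr=0 -> substrate=3 bound=2 product=4
t=10: arr=0 -> substrate=1 bound=2 product=6
t=11: arr=1 -> substrate=2 bound=2 product=6
t=12: arr=0 -> substrate=2 bound=2 product=6
t=13: arr=0 -> substrate=0 bound=2 product=8

Answer: 0 2 2 2 2 2 2 2 2 2 2 2 2 2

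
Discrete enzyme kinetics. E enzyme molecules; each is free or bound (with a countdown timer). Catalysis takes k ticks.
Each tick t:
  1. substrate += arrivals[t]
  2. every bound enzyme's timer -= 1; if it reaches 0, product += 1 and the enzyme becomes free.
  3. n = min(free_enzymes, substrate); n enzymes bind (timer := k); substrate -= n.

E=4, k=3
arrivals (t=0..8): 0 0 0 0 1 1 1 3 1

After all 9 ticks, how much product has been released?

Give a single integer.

t=0: arr=0 -> substrate=0 bound=0 product=0
t=1: arr=0 -> substrate=0 bound=0 product=0
t=2: arr=0 -> substrate=0 bound=0 product=0
t=3: arr=0 -> substrate=0 bound=0 product=0
t=4: arr=1 -> substrate=0 bound=1 product=0
t=5: arr=1 -> substrate=0 bound=2 product=0
t=6: arr=1 -> substrate=0 bound=3 product=0
t=7: arr=3 -> substrate=1 bound=4 product=1
t=8: arr=1 -> substrate=1 bound=4 product=2

Answer: 2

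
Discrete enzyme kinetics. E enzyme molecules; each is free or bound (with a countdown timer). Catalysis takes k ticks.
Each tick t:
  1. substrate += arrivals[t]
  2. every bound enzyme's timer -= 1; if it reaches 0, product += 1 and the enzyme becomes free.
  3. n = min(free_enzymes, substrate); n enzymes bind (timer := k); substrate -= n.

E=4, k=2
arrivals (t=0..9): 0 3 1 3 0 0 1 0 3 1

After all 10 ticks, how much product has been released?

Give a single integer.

t=0: arr=0 -> substrate=0 bound=0 product=0
t=1: arr=3 -> substrate=0 bound=3 product=0
t=2: arr=1 -> substrate=0 bound=4 product=0
t=3: arr=3 -> substrate=0 bound=4 product=3
t=4: arr=0 -> substrate=0 bound=3 product=4
t=5: arr=0 -> substrate=0 bound=0 product=7
t=6: arr=1 -> substrate=0 bound=1 product=7
t=7: arr=0 -> substrate=0 bound=1 product=7
t=8: arr=3 -> substrate=0 bound=3 product=8
t=9: arr=1 -> substrate=0 bound=4 product=8

Answer: 8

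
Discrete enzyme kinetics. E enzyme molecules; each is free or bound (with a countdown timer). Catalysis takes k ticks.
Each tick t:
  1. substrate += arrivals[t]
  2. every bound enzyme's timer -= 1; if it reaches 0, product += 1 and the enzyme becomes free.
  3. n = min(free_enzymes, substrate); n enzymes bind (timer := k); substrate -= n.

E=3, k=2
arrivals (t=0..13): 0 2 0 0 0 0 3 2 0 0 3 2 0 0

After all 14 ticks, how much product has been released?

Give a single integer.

Answer: 10

Derivation:
t=0: arr=0 -> substrate=0 bound=0 product=0
t=1: arr=2 -> substrate=0 bound=2 product=0
t=2: arr=0 -> substrate=0 bound=2 product=0
t=3: arr=0 -> substrate=0 bound=0 product=2
t=4: arr=0 -> substrate=0 bound=0 product=2
t=5: arr=0 -> substrate=0 bound=0 product=2
t=6: arr=3 -> substrate=0 bound=3 product=2
t=7: arr=2 -> substrate=2 bound=3 product=2
t=8: arr=0 -> substrate=0 bound=2 product=5
t=9: arr=0 -> substrate=0 bound=2 product=5
t=10: arr=3 -> substrate=0 bound=3 product=7
t=11: arr=2 -> substrate=2 bound=3 product=7
t=12: arr=0 -> substrate=0 bound=2 product=10
t=13: arr=0 -> substrate=0 bound=2 product=10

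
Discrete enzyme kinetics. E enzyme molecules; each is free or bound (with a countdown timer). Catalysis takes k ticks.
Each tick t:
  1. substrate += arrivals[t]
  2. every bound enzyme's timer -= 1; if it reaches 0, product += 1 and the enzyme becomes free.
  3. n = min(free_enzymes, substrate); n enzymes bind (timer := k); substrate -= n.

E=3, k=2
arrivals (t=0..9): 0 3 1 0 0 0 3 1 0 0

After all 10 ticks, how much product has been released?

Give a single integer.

t=0: arr=0 -> substrate=0 bound=0 product=0
t=1: arr=3 -> substrate=0 bound=3 product=0
t=2: arr=1 -> substrate=1 bound=3 product=0
t=3: arr=0 -> substrate=0 bound=1 product=3
t=4: arr=0 -> substrate=0 bound=1 product=3
t=5: arr=0 -> substrate=0 bound=0 product=4
t=6: arr=3 -> substrate=0 bound=3 product=4
t=7: arr=1 -> substrate=1 bound=3 product=4
t=8: arr=0 -> substrate=0 bound=1 product=7
t=9: arr=0 -> substrate=0 bound=1 product=7

Answer: 7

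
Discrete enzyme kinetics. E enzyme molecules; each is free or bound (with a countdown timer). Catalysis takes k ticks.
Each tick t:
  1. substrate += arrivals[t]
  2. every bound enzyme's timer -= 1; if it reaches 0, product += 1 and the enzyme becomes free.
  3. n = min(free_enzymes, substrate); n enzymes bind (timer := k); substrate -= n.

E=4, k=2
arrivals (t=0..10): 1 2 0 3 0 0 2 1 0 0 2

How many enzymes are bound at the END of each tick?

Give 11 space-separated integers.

t=0: arr=1 -> substrate=0 bound=1 product=0
t=1: arr=2 -> substrate=0 bound=3 product=0
t=2: arr=0 -> substrate=0 bound=2 product=1
t=3: arr=3 -> substrate=0 bound=3 product=3
t=4: arr=0 -> substrate=0 bound=3 product=3
t=5: arr=0 -> substrate=0 bound=0 product=6
t=6: arr=2 -> substrate=0 bound=2 product=6
t=7: arr=1 -> substrate=0 bound=3 product=6
t=8: arr=0 -> substrate=0 bound=1 product=8
t=9: arr=0 -> substrate=0 bound=0 product=9
t=10: arr=2 -> substrate=0 bound=2 product=9

Answer: 1 3 2 3 3 0 2 3 1 0 2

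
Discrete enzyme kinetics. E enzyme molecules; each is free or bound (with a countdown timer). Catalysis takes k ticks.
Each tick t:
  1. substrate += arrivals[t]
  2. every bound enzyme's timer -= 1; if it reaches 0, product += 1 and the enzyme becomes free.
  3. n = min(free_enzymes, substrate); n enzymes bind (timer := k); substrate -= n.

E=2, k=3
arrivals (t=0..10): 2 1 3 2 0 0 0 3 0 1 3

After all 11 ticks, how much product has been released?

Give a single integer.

t=0: arr=2 -> substrate=0 bound=2 product=0
t=1: arr=1 -> substrate=1 bound=2 product=0
t=2: arr=3 -> substrate=4 bound=2 product=0
t=3: arr=2 -> substrate=4 bound=2 product=2
t=4: arr=0 -> substrate=4 bound=2 product=2
t=5: arr=0 -> substrate=4 bound=2 product=2
t=6: arr=0 -> substrate=2 bound=2 product=4
t=7: arr=3 -> substrate=5 bound=2 product=4
t=8: arr=0 -> substrate=5 bound=2 product=4
t=9: arr=1 -> substrate=4 bound=2 product=6
t=10: arr=3 -> substrate=7 bound=2 product=6

Answer: 6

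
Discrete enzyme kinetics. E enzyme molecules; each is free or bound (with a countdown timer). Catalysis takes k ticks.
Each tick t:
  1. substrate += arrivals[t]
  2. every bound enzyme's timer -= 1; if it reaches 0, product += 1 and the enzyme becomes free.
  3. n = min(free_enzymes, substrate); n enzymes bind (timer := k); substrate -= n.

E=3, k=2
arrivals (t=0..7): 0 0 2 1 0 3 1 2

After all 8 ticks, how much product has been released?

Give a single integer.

t=0: arr=0 -> substrate=0 bound=0 product=0
t=1: arr=0 -> substrate=0 bound=0 product=0
t=2: arr=2 -> substrate=0 bound=2 product=0
t=3: arr=1 -> substrate=0 bound=3 product=0
t=4: arr=0 -> substrate=0 bound=1 product=2
t=5: arr=3 -> substrate=0 bound=3 product=3
t=6: arr=1 -> substrate=1 bound=3 product=3
t=7: arr=2 -> substrate=0 bound=3 product=6

Answer: 6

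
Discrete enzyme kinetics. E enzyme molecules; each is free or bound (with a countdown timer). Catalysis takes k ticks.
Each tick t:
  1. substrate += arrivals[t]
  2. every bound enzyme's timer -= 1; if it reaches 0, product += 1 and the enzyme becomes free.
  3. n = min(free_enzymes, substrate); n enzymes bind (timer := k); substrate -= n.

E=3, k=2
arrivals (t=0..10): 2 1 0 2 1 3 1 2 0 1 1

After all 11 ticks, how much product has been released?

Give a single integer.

t=0: arr=2 -> substrate=0 bound=2 product=0
t=1: arr=1 -> substrate=0 bound=3 product=0
t=2: arr=0 -> substrate=0 bound=1 product=2
t=3: arr=2 -> substrate=0 bound=2 product=3
t=4: arr=1 -> substrate=0 bound=3 product=3
t=5: arr=3 -> substrate=1 bound=3 product=5
t=6: arr=1 -> substrate=1 bound=3 product=6
t=7: arr=2 -> substrate=1 bound=3 product=8
t=8: arr=0 -> substrate=0 bound=3 product=9
t=9: arr=1 -> substrate=0 bound=2 product=11
t=10: arr=1 -> substrate=0 bound=2 product=12

Answer: 12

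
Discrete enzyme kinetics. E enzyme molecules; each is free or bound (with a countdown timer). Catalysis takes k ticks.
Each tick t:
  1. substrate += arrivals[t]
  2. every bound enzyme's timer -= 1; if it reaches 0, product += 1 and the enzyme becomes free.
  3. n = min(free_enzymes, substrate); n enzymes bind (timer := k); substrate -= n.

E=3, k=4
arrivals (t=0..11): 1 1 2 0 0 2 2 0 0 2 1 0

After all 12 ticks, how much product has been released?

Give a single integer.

Answer: 6

Derivation:
t=0: arr=1 -> substrate=0 bound=1 product=0
t=1: arr=1 -> substrate=0 bound=2 product=0
t=2: arr=2 -> substrate=1 bound=3 product=0
t=3: arr=0 -> substrate=1 bound=3 product=0
t=4: arr=0 -> substrate=0 bound=3 product=1
t=5: arr=2 -> substrate=1 bound=3 product=2
t=6: arr=2 -> substrate=2 bound=3 product=3
t=7: arr=0 -> substrate=2 bound=3 product=3
t=8: arr=0 -> substrate=1 bound=3 product=4
t=9: arr=2 -> substrate=2 bound=3 product=5
t=10: arr=1 -> substrate=2 bound=3 product=6
t=11: arr=0 -> substrate=2 bound=3 product=6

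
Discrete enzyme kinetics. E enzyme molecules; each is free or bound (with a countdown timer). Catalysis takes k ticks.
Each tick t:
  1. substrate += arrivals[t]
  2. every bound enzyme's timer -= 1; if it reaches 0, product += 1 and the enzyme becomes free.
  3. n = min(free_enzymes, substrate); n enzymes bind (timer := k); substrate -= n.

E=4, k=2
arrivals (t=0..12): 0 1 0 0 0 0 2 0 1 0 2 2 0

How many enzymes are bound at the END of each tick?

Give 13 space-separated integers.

t=0: arr=0 -> substrate=0 bound=0 product=0
t=1: arr=1 -> substrate=0 bound=1 product=0
t=2: arr=0 -> substrate=0 bound=1 product=0
t=3: arr=0 -> substrate=0 bound=0 product=1
t=4: arr=0 -> substrate=0 bound=0 product=1
t=5: arr=0 -> substrate=0 bound=0 product=1
t=6: arr=2 -> substrate=0 bound=2 product=1
t=7: arr=0 -> substrate=0 bound=2 product=1
t=8: arr=1 -> substrate=0 bound=1 product=3
t=9: arr=0 -> substrate=0 bound=1 product=3
t=10: arr=2 -> substrate=0 bound=2 product=4
t=11: arr=2 -> substrate=0 bound=4 product=4
t=12: arr=0 -> substrate=0 bound=2 product=6

Answer: 0 1 1 0 0 0 2 2 1 1 2 4 2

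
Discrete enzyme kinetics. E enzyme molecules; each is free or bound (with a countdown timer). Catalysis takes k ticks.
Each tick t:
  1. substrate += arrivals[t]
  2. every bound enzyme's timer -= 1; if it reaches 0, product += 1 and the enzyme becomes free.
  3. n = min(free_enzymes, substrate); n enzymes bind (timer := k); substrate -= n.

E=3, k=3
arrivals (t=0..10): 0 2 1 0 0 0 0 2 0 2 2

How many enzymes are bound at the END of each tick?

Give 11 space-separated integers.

Answer: 0 2 3 3 1 0 0 2 2 3 3

Derivation:
t=0: arr=0 -> substrate=0 bound=0 product=0
t=1: arr=2 -> substrate=0 bound=2 product=0
t=2: arr=1 -> substrate=0 bound=3 product=0
t=3: arr=0 -> substrate=0 bound=3 product=0
t=4: arr=0 -> substrate=0 bound=1 product=2
t=5: arr=0 -> substrate=0 bound=0 product=3
t=6: arr=0 -> substrate=0 bound=0 product=3
t=7: arr=2 -> substrate=0 bound=2 product=3
t=8: arr=0 -> substrate=0 bound=2 product=3
t=9: arr=2 -> substrate=1 bound=3 product=3
t=10: arr=2 -> substrate=1 bound=3 product=5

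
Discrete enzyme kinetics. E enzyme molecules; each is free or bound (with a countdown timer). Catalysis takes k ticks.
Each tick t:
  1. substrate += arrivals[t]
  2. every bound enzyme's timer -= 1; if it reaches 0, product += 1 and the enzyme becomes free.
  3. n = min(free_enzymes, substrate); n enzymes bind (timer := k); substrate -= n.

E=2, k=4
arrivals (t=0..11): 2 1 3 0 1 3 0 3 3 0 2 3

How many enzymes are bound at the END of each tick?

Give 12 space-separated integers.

Answer: 2 2 2 2 2 2 2 2 2 2 2 2

Derivation:
t=0: arr=2 -> substrate=0 bound=2 product=0
t=1: arr=1 -> substrate=1 bound=2 product=0
t=2: arr=3 -> substrate=4 bound=2 product=0
t=3: arr=0 -> substrate=4 bound=2 product=0
t=4: arr=1 -> substrate=3 bound=2 product=2
t=5: arr=3 -> substrate=6 bound=2 product=2
t=6: arr=0 -> substrate=6 bound=2 product=2
t=7: arr=3 -> substrate=9 bound=2 product=2
t=8: arr=3 -> substrate=10 bound=2 product=4
t=9: arr=0 -> substrate=10 bound=2 product=4
t=10: arr=2 -> substrate=12 bound=2 product=4
t=11: arr=3 -> substrate=15 bound=2 product=4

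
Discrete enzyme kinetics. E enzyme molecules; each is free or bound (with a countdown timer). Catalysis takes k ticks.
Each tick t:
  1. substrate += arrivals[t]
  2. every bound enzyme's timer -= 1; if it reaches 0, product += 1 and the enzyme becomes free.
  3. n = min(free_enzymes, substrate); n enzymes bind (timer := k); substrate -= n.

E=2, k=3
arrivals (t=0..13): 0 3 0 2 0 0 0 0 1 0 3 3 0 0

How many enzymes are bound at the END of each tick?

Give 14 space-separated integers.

t=0: arr=0 -> substrate=0 bound=0 product=0
t=1: arr=3 -> substrate=1 bound=2 product=0
t=2: arr=0 -> substrate=1 bound=2 product=0
t=3: arr=2 -> substrate=3 bound=2 product=0
t=4: arr=0 -> substrate=1 bound=2 product=2
t=5: arr=0 -> substrate=1 bound=2 product=2
t=6: arr=0 -> substrate=1 bound=2 product=2
t=7: arr=0 -> substrate=0 bound=1 product=4
t=8: arr=1 -> substrate=0 bound=2 product=4
t=9: arr=0 -> substrate=0 bound=2 product=4
t=10: arr=3 -> substrate=2 bound=2 product=5
t=11: arr=3 -> substrate=4 bound=2 product=6
t=12: arr=0 -> substrate=4 bound=2 product=6
t=13: arr=0 -> substrate=3 bound=2 product=7

Answer: 0 2 2 2 2 2 2 1 2 2 2 2 2 2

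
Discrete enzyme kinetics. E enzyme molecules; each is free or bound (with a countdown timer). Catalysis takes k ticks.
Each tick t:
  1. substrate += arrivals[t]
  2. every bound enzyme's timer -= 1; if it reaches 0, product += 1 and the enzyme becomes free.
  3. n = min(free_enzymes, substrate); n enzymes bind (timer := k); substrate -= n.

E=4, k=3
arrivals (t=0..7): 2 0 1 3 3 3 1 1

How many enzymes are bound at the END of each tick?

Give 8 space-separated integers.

t=0: arr=2 -> substrate=0 bound=2 product=0
t=1: arr=0 -> substrate=0 bound=2 product=0
t=2: arr=1 -> substrate=0 bound=3 product=0
t=3: arr=3 -> substrate=0 bound=4 product=2
t=4: arr=3 -> substrate=3 bound=4 product=2
t=5: arr=3 -> substrate=5 bound=4 product=3
t=6: arr=1 -> substrate=3 bound=4 product=6
t=7: arr=1 -> substrate=4 bound=4 product=6

Answer: 2 2 3 4 4 4 4 4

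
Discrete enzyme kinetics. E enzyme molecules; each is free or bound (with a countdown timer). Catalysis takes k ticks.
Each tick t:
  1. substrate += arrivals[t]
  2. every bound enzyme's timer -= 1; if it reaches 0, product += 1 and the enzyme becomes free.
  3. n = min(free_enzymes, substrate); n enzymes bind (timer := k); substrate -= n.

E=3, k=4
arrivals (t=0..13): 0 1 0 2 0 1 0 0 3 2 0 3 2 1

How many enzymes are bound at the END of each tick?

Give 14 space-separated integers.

t=0: arr=0 -> substrate=0 bound=0 product=0
t=1: arr=1 -> substrate=0 bound=1 product=0
t=2: arr=0 -> substrate=0 bound=1 product=0
t=3: arr=2 -> substrate=0 bound=3 product=0
t=4: arr=0 -> substrate=0 bound=3 product=0
t=5: arr=1 -> substrate=0 bound=3 product=1
t=6: arr=0 -> substrate=0 bound=3 product=1
t=7: arr=0 -> substrate=0 bound=1 product=3
t=8: arr=3 -> substrate=1 bound=3 product=3
t=9: arr=2 -> substrate=2 bound=3 product=4
t=10: arr=0 -> substrate=2 bound=3 product=4
t=11: arr=3 -> substrate=5 bound=3 product=4
t=12: arr=2 -> substrate=5 bound=3 product=6
t=13: arr=1 -> substrate=5 bound=3 product=7

Answer: 0 1 1 3 3 3 3 1 3 3 3 3 3 3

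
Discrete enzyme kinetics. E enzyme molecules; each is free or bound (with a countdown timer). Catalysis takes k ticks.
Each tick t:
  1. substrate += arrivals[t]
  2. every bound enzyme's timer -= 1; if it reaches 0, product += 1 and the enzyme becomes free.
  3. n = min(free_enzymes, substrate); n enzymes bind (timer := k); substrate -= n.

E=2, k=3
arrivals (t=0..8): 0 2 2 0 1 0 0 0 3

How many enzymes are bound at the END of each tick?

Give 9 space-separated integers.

t=0: arr=0 -> substrate=0 bound=0 product=0
t=1: arr=2 -> substrate=0 bound=2 product=0
t=2: arr=2 -> substrate=2 bound=2 product=0
t=3: arr=0 -> substrate=2 bound=2 product=0
t=4: arr=1 -> substrate=1 bound=2 product=2
t=5: arr=0 -> substrate=1 bound=2 product=2
t=6: arr=0 -> substrate=1 bound=2 product=2
t=7: arr=0 -> substrate=0 bound=1 product=4
t=8: arr=3 -> substrate=2 bound=2 product=4

Answer: 0 2 2 2 2 2 2 1 2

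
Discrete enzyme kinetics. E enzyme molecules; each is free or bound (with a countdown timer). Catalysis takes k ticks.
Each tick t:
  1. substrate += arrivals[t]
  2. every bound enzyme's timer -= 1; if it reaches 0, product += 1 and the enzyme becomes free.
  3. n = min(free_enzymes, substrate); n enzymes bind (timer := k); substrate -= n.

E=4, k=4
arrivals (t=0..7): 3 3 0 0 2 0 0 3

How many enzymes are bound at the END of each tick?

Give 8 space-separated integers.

Answer: 3 4 4 4 4 4 4 4

Derivation:
t=0: arr=3 -> substrate=0 bound=3 product=0
t=1: arr=3 -> substrate=2 bound=4 product=0
t=2: arr=0 -> substrate=2 bound=4 product=0
t=3: arr=0 -> substrate=2 bound=4 product=0
t=4: arr=2 -> substrate=1 bound=4 product=3
t=5: arr=0 -> substrate=0 bound=4 product=4
t=6: arr=0 -> substrate=0 bound=4 product=4
t=7: arr=3 -> substrate=3 bound=4 product=4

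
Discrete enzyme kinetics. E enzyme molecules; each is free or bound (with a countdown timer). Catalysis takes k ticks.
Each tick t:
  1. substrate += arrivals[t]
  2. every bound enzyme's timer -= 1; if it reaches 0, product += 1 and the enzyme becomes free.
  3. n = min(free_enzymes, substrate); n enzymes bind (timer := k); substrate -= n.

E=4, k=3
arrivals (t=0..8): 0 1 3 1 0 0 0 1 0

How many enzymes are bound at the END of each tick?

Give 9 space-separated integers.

Answer: 0 1 4 4 4 1 1 1 1

Derivation:
t=0: arr=0 -> substrate=0 bound=0 product=0
t=1: arr=1 -> substrate=0 bound=1 product=0
t=2: arr=3 -> substrate=0 bound=4 product=0
t=3: arr=1 -> substrate=1 bound=4 product=0
t=4: arr=0 -> substrate=0 bound=4 product=1
t=5: arr=0 -> substrate=0 bound=1 product=4
t=6: arr=0 -> substrate=0 bound=1 product=4
t=7: arr=1 -> substrate=0 bound=1 product=5
t=8: arr=0 -> substrate=0 bound=1 product=5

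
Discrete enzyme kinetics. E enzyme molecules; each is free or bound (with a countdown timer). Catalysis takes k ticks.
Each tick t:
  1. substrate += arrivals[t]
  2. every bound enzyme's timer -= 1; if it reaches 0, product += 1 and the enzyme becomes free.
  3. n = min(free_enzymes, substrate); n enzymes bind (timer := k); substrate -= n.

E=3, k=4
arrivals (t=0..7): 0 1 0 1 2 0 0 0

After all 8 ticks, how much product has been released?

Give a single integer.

Answer: 2

Derivation:
t=0: arr=0 -> substrate=0 bound=0 product=0
t=1: arr=1 -> substrate=0 bound=1 product=0
t=2: arr=0 -> substrate=0 bound=1 product=0
t=3: arr=1 -> substrate=0 bound=2 product=0
t=4: arr=2 -> substrate=1 bound=3 product=0
t=5: arr=0 -> substrate=0 bound=3 product=1
t=6: arr=0 -> substrate=0 bound=3 product=1
t=7: arr=0 -> substrate=0 bound=2 product=2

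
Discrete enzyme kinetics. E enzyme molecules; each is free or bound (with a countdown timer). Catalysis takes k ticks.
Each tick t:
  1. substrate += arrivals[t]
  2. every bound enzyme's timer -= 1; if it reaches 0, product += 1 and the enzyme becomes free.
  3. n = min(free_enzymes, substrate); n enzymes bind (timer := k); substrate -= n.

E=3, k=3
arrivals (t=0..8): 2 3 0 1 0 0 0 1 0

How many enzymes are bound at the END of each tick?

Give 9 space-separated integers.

Answer: 2 3 3 3 3 3 1 1 1

Derivation:
t=0: arr=2 -> substrate=0 bound=2 product=0
t=1: arr=3 -> substrate=2 bound=3 product=0
t=2: arr=0 -> substrate=2 bound=3 product=0
t=3: arr=1 -> substrate=1 bound=3 product=2
t=4: arr=0 -> substrate=0 bound=3 product=3
t=5: arr=0 -> substrate=0 bound=3 product=3
t=6: arr=0 -> substrate=0 bound=1 product=5
t=7: arr=1 -> substrate=0 bound=1 product=6
t=8: arr=0 -> substrate=0 bound=1 product=6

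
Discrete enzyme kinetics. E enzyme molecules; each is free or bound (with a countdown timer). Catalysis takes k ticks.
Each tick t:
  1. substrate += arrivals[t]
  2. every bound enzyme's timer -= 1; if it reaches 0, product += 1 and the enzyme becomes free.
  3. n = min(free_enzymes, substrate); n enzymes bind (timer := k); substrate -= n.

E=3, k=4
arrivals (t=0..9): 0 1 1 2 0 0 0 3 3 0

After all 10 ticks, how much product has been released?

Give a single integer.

Answer: 4

Derivation:
t=0: arr=0 -> substrate=0 bound=0 product=0
t=1: arr=1 -> substrate=0 bound=1 product=0
t=2: arr=1 -> substrate=0 bound=2 product=0
t=3: arr=2 -> substrate=1 bound=3 product=0
t=4: arr=0 -> substrate=1 bound=3 product=0
t=5: arr=0 -> substrate=0 bound=3 product=1
t=6: arr=0 -> substrate=0 bound=2 product=2
t=7: arr=3 -> substrate=1 bound=3 product=3
t=8: arr=3 -> substrate=4 bound=3 product=3
t=9: arr=0 -> substrate=3 bound=3 product=4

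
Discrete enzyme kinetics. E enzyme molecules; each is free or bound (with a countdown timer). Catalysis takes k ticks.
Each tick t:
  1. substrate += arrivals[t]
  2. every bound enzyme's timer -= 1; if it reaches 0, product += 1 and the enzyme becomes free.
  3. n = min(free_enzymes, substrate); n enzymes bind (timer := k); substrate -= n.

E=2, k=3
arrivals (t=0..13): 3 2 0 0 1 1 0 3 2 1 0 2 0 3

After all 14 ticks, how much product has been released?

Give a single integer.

t=0: arr=3 -> substrate=1 bound=2 product=0
t=1: arr=2 -> substrate=3 bound=2 product=0
t=2: arr=0 -> substrate=3 bound=2 product=0
t=3: arr=0 -> substrate=1 bound=2 product=2
t=4: arr=1 -> substrate=2 bound=2 product=2
t=5: arr=1 -> substrate=3 bound=2 product=2
t=6: arr=0 -> substrate=1 bound=2 product=4
t=7: arr=3 -> substrate=4 bound=2 product=4
t=8: arr=2 -> substrate=6 bound=2 product=4
t=9: arr=1 -> substrate=5 bound=2 product=6
t=10: arr=0 -> substrate=5 bound=2 product=6
t=11: arr=2 -> substrate=7 bound=2 product=6
t=12: arr=0 -> substrate=5 bound=2 product=8
t=13: arr=3 -> substrate=8 bound=2 product=8

Answer: 8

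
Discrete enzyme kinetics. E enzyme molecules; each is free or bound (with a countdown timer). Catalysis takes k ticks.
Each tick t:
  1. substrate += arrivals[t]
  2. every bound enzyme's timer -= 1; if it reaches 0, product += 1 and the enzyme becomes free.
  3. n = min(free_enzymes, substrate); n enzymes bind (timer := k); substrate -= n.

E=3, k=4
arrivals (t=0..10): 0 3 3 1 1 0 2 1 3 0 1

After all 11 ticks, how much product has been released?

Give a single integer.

t=0: arr=0 -> substrate=0 bound=0 product=0
t=1: arr=3 -> substrate=0 bound=3 product=0
t=2: arr=3 -> substrate=3 bound=3 product=0
t=3: arr=1 -> substrate=4 bound=3 product=0
t=4: arr=1 -> substrate=5 bound=3 product=0
t=5: arr=0 -> substrate=2 bound=3 product=3
t=6: arr=2 -> substrate=4 bound=3 product=3
t=7: arr=1 -> substrate=5 bound=3 product=3
t=8: arr=3 -> substrate=8 bound=3 product=3
t=9: arr=0 -> substrate=5 bound=3 product=6
t=10: arr=1 -> substrate=6 bound=3 product=6

Answer: 6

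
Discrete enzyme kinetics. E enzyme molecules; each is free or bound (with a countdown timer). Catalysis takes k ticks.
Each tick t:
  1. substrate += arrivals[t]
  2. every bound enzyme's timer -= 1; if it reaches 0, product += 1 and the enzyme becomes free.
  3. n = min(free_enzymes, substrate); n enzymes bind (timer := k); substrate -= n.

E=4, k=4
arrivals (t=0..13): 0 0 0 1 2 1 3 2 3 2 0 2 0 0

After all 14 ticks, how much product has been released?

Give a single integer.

t=0: arr=0 -> substrate=0 bound=0 product=0
t=1: arr=0 -> substrate=0 bound=0 product=0
t=2: arr=0 -> substrate=0 bound=0 product=0
t=3: arr=1 -> substrate=0 bound=1 product=0
t=4: arr=2 -> substrate=0 bound=3 product=0
t=5: arr=1 -> substrate=0 bound=4 product=0
t=6: arr=3 -> substrate=3 bound=4 product=0
t=7: arr=2 -> substrate=4 bound=4 product=1
t=8: arr=3 -> substrate=5 bound=4 product=3
t=9: arr=2 -> substrate=6 bound=4 product=4
t=10: arr=0 -> substrate=6 bound=4 product=4
t=11: arr=2 -> substrate=7 bound=4 product=5
t=12: arr=0 -> substrate=5 bound=4 product=7
t=13: arr=0 -> substrate=4 bound=4 product=8

Answer: 8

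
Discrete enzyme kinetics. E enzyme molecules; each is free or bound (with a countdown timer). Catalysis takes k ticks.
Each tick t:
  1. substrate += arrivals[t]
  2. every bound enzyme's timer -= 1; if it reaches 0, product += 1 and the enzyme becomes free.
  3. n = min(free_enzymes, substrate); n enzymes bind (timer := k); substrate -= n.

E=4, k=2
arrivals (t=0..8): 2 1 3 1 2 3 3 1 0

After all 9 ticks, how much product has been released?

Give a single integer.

Answer: 13

Derivation:
t=0: arr=2 -> substrate=0 bound=2 product=0
t=1: arr=1 -> substrate=0 bound=3 product=0
t=2: arr=3 -> substrate=0 bound=4 product=2
t=3: arr=1 -> substrate=0 bound=4 product=3
t=4: arr=2 -> substrate=0 bound=3 product=6
t=5: arr=3 -> substrate=1 bound=4 product=7
t=6: arr=3 -> substrate=2 bound=4 product=9
t=7: arr=1 -> substrate=1 bound=4 product=11
t=8: arr=0 -> substrate=0 bound=3 product=13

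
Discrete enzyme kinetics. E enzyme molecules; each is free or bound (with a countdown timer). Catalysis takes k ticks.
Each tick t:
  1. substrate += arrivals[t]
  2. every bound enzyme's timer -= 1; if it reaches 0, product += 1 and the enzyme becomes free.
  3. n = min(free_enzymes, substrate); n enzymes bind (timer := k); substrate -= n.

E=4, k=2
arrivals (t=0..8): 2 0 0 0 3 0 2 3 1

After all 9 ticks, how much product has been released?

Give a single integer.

Answer: 7

Derivation:
t=0: arr=2 -> substrate=0 bound=2 product=0
t=1: arr=0 -> substrate=0 bound=2 product=0
t=2: arr=0 -> substrate=0 bound=0 product=2
t=3: arr=0 -> substrate=0 bound=0 product=2
t=4: arr=3 -> substrate=0 bound=3 product=2
t=5: arr=0 -> substrate=0 bound=3 product=2
t=6: arr=2 -> substrate=0 bound=2 product=5
t=7: arr=3 -> substrate=1 bound=4 product=5
t=8: arr=1 -> substrate=0 bound=4 product=7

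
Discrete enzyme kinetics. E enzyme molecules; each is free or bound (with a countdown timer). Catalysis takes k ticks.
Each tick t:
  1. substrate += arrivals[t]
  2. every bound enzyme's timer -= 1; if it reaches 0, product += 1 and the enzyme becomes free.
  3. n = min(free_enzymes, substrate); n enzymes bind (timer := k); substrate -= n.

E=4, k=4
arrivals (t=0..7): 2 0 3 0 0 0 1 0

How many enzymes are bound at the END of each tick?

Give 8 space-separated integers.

Answer: 2 2 4 4 3 3 2 2

Derivation:
t=0: arr=2 -> substrate=0 bound=2 product=0
t=1: arr=0 -> substrate=0 bound=2 product=0
t=2: arr=3 -> substrate=1 bound=4 product=0
t=3: arr=0 -> substrate=1 bound=4 product=0
t=4: arr=0 -> substrate=0 bound=3 product=2
t=5: arr=0 -> substrate=0 bound=3 product=2
t=6: arr=1 -> substrate=0 bound=2 product=4
t=7: arr=0 -> substrate=0 bound=2 product=4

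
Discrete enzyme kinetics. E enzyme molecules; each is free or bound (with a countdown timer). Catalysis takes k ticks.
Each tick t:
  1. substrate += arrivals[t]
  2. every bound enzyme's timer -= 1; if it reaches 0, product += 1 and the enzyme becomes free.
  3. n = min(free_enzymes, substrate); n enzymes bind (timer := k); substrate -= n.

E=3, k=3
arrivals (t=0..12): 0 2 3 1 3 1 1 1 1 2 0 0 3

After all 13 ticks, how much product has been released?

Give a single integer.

t=0: arr=0 -> substrate=0 bound=0 product=0
t=1: arr=2 -> substrate=0 bound=2 product=0
t=2: arr=3 -> substrate=2 bound=3 product=0
t=3: arr=1 -> substrate=3 bound=3 product=0
t=4: arr=3 -> substrate=4 bound=3 product=2
t=5: arr=1 -> substrate=4 bound=3 product=3
t=6: arr=1 -> substrate=5 bound=3 product=3
t=7: arr=1 -> substrate=4 bound=3 product=5
t=8: arr=1 -> substrate=4 bound=3 product=6
t=9: arr=2 -> substrate=6 bound=3 product=6
t=10: arr=0 -> substrate=4 bound=3 product=8
t=11: arr=0 -> substrate=3 bound=3 product=9
t=12: arr=3 -> substrate=6 bound=3 product=9

Answer: 9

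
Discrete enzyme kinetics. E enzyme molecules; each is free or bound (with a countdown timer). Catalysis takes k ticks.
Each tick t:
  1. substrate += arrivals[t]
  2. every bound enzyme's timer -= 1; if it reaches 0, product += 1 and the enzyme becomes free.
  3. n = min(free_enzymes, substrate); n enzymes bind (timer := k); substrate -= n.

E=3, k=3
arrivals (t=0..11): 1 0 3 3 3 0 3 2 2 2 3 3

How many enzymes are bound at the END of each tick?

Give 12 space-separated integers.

Answer: 1 1 3 3 3 3 3 3 3 3 3 3

Derivation:
t=0: arr=1 -> substrate=0 bound=1 product=0
t=1: arr=0 -> substrate=0 bound=1 product=0
t=2: arr=3 -> substrate=1 bound=3 product=0
t=3: arr=3 -> substrate=3 bound=3 product=1
t=4: arr=3 -> substrate=6 bound=3 product=1
t=5: arr=0 -> substrate=4 bound=3 product=3
t=6: arr=3 -> substrate=6 bound=3 product=4
t=7: arr=2 -> substrate=8 bound=3 product=4
t=8: arr=2 -> substrate=8 bound=3 product=6
t=9: arr=2 -> substrate=9 bound=3 product=7
t=10: arr=3 -> substrate=12 bound=3 product=7
t=11: arr=3 -> substrate=13 bound=3 product=9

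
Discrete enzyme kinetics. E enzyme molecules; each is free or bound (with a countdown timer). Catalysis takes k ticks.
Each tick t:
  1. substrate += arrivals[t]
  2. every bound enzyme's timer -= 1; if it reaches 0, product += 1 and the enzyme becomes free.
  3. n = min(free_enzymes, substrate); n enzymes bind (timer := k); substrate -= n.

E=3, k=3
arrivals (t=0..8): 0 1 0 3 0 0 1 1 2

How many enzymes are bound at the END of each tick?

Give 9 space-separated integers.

Answer: 0 1 1 3 3 3 2 2 3

Derivation:
t=0: arr=0 -> substrate=0 bound=0 product=0
t=1: arr=1 -> substrate=0 bound=1 product=0
t=2: arr=0 -> substrate=0 bound=1 product=0
t=3: arr=3 -> substrate=1 bound=3 product=0
t=4: arr=0 -> substrate=0 bound=3 product=1
t=5: arr=0 -> substrate=0 bound=3 product=1
t=6: arr=1 -> substrate=0 bound=2 product=3
t=7: arr=1 -> substrate=0 bound=2 product=4
t=8: arr=2 -> substrate=1 bound=3 product=4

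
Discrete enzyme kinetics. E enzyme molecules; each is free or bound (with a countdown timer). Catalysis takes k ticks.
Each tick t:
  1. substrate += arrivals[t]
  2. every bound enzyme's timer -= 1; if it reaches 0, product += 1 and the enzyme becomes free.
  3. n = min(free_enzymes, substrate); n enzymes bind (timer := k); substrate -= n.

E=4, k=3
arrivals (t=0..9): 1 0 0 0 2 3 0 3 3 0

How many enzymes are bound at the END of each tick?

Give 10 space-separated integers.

Answer: 1 1 1 0 2 4 4 4 4 4

Derivation:
t=0: arr=1 -> substrate=0 bound=1 product=0
t=1: arr=0 -> substrate=0 bound=1 product=0
t=2: arr=0 -> substrate=0 bound=1 product=0
t=3: arr=0 -> substrate=0 bound=0 product=1
t=4: arr=2 -> substrate=0 bound=2 product=1
t=5: arr=3 -> substrate=1 bound=4 product=1
t=6: arr=0 -> substrate=1 bound=4 product=1
t=7: arr=3 -> substrate=2 bound=4 product=3
t=8: arr=3 -> substrate=3 bound=4 product=5
t=9: arr=0 -> substrate=3 bound=4 product=5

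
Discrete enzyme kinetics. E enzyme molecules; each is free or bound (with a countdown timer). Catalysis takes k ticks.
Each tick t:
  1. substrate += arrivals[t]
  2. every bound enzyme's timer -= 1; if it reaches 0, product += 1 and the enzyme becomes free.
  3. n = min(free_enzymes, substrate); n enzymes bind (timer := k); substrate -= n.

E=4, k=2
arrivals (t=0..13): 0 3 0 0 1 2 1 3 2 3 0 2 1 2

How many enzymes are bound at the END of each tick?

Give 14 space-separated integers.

t=0: arr=0 -> substrate=0 bound=0 product=0
t=1: arr=3 -> substrate=0 bound=3 product=0
t=2: arr=0 -> substrate=0 bound=3 product=0
t=3: arr=0 -> substrate=0 bound=0 product=3
t=4: arr=1 -> substrate=0 bound=1 product=3
t=5: arr=2 -> substrate=0 bound=3 product=3
t=6: arr=1 -> substrate=0 bound=3 product=4
t=7: arr=3 -> substrate=0 bound=4 product=6
t=8: arr=2 -> substrate=1 bound=4 product=7
t=9: arr=3 -> substrate=1 bound=4 product=10
t=10: arr=0 -> substrate=0 bound=4 product=11
t=11: arr=2 -> substrate=0 bound=3 product=14
t=12: arr=1 -> substrate=0 bound=3 product=15
t=13: arr=2 -> substrate=0 bound=3 product=17

Answer: 0 3 3 0 1 3 3 4 4 4 4 3 3 3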